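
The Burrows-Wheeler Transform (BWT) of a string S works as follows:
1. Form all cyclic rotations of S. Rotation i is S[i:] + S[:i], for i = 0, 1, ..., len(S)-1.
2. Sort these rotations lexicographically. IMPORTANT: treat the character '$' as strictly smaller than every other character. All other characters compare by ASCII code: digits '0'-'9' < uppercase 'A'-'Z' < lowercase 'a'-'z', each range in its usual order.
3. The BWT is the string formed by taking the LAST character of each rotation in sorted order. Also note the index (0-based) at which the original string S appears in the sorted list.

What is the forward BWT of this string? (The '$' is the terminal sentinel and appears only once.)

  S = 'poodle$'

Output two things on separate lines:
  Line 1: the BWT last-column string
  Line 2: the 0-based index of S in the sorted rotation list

Answer: eoldop$
6

Derivation:
All 7 rotations (rotation i = S[i:]+S[:i]):
  rot[0] = poodle$
  rot[1] = oodle$p
  rot[2] = odle$po
  rot[3] = dle$poo
  rot[4] = le$pood
  rot[5] = e$poodl
  rot[6] = $poodle
Sorted (with $ < everything):
  sorted[0] = $poodle  (last char: 'e')
  sorted[1] = dle$poo  (last char: 'o')
  sorted[2] = e$poodl  (last char: 'l')
  sorted[3] = le$pood  (last char: 'd')
  sorted[4] = odle$po  (last char: 'o')
  sorted[5] = oodle$p  (last char: 'p')
  sorted[6] = poodle$  (last char: '$')
Last column: eoldop$
Original string S is at sorted index 6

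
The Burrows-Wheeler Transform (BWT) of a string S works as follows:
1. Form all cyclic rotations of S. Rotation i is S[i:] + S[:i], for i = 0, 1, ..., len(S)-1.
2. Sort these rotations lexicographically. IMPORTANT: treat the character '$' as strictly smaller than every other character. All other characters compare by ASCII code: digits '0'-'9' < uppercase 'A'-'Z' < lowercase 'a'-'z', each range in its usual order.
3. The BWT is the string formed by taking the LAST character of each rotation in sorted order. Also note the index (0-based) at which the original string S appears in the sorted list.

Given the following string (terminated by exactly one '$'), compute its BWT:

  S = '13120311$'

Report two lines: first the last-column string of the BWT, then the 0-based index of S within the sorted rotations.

Answer: 12133$101
5

Derivation:
All 9 rotations (rotation i = S[i:]+S[:i]):
  rot[0] = 13120311$
  rot[1] = 3120311$1
  rot[2] = 120311$13
  rot[3] = 20311$131
  rot[4] = 0311$1312
  rot[5] = 311$13120
  rot[6] = 11$131203
  rot[7] = 1$1312031
  rot[8] = $13120311
Sorted (with $ < everything):
  sorted[0] = $13120311  (last char: '1')
  sorted[1] = 0311$1312  (last char: '2')
  sorted[2] = 1$1312031  (last char: '1')
  sorted[3] = 11$131203  (last char: '3')
  sorted[4] = 120311$13  (last char: '3')
  sorted[5] = 13120311$  (last char: '$')
  sorted[6] = 20311$131  (last char: '1')
  sorted[7] = 311$13120  (last char: '0')
  sorted[8] = 3120311$1  (last char: '1')
Last column: 12133$101
Original string S is at sorted index 5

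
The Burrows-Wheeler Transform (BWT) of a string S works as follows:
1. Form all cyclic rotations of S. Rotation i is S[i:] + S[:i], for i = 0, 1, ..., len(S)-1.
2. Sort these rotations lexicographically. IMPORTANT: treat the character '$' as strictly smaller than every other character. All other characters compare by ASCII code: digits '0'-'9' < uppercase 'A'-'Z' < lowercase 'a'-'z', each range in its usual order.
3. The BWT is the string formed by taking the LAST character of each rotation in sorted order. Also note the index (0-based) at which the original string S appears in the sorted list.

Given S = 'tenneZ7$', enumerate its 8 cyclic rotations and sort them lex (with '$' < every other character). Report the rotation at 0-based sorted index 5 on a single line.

Answer: neZ7$ten

Derivation:
All 8 rotations (rotation i = S[i:]+S[:i]):
  rot[0] = tenneZ7$
  rot[1] = enneZ7$t
  rot[2] = nneZ7$te
  rot[3] = neZ7$ten
  rot[4] = eZ7$tenn
  rot[5] = Z7$tenne
  rot[6] = 7$tenneZ
  rot[7] = $tenneZ7
Sorted (with $ < everything):
  sorted[0] = $tenneZ7
  sorted[1] = 7$tenneZ
  sorted[2] = Z7$tenne
  sorted[3] = eZ7$tenn
  sorted[4] = enneZ7$t
  sorted[5] = neZ7$ten
  sorted[6] = nneZ7$te
  sorted[7] = tenneZ7$
sorted[5] = neZ7$ten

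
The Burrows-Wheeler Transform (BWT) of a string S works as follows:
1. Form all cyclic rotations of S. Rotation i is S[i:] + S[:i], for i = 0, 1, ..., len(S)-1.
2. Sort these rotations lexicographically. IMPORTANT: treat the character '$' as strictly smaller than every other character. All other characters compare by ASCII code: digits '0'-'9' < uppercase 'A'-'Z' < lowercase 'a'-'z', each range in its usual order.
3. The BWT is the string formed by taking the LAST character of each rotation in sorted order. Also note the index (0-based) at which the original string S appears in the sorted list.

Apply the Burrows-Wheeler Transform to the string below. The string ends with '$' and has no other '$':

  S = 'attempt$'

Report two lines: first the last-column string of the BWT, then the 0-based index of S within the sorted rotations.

All 8 rotations (rotation i = S[i:]+S[:i]):
  rot[0] = attempt$
  rot[1] = ttempt$a
  rot[2] = tempt$at
  rot[3] = empt$att
  rot[4] = mpt$atte
  rot[5] = pt$attem
  rot[6] = t$attemp
  rot[7] = $attempt
Sorted (with $ < everything):
  sorted[0] = $attempt  (last char: 't')
  sorted[1] = attempt$  (last char: '$')
  sorted[2] = empt$att  (last char: 't')
  sorted[3] = mpt$atte  (last char: 'e')
  sorted[4] = pt$attem  (last char: 'm')
  sorted[5] = t$attemp  (last char: 'p')
  sorted[6] = tempt$at  (last char: 't')
  sorted[7] = ttempt$a  (last char: 'a')
Last column: t$tempta
Original string S is at sorted index 1

Answer: t$tempta
1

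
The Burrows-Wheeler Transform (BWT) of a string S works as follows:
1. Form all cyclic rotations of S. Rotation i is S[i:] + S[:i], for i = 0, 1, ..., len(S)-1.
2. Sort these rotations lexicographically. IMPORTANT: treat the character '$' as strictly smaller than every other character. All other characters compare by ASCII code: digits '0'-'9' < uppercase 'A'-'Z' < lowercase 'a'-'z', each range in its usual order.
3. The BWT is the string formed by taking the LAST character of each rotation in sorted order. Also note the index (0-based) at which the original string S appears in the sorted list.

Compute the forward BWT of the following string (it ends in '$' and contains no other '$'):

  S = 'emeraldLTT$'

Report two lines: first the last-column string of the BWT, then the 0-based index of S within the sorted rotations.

Answer: TdTLrl$maee
6

Derivation:
All 11 rotations (rotation i = S[i:]+S[:i]):
  rot[0] = emeraldLTT$
  rot[1] = meraldLTT$e
  rot[2] = eraldLTT$em
  rot[3] = raldLTT$eme
  rot[4] = aldLTT$emer
  rot[5] = ldLTT$emera
  rot[6] = dLTT$emeral
  rot[7] = LTT$emerald
  rot[8] = TT$emeraldL
  rot[9] = T$emeraldLT
  rot[10] = $emeraldLTT
Sorted (with $ < everything):
  sorted[0] = $emeraldLTT  (last char: 'T')
  sorted[1] = LTT$emerald  (last char: 'd')
  sorted[2] = T$emeraldLT  (last char: 'T')
  sorted[3] = TT$emeraldL  (last char: 'L')
  sorted[4] = aldLTT$emer  (last char: 'r')
  sorted[5] = dLTT$emeral  (last char: 'l')
  sorted[6] = emeraldLTT$  (last char: '$')
  sorted[7] = eraldLTT$em  (last char: 'm')
  sorted[8] = ldLTT$emera  (last char: 'a')
  sorted[9] = meraldLTT$e  (last char: 'e')
  sorted[10] = raldLTT$eme  (last char: 'e')
Last column: TdTLrl$maee
Original string S is at sorted index 6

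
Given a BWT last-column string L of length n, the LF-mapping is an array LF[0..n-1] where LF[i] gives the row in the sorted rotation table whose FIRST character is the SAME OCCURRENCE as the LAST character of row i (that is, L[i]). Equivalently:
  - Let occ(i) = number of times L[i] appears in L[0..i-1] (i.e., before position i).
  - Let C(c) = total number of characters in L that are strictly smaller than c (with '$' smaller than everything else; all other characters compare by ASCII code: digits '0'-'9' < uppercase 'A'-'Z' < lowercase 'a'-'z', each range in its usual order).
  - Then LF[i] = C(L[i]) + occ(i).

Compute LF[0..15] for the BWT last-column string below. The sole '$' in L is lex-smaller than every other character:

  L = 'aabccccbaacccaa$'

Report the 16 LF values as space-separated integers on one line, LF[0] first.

Answer: 1 2 7 9 10 11 12 8 3 4 13 14 15 5 6 0

Derivation:
Char counts: '$':1, 'a':6, 'b':2, 'c':7
C (first-col start): C('$')=0, C('a')=1, C('b')=7, C('c')=9
L[0]='a': occ=0, LF[0]=C('a')+0=1+0=1
L[1]='a': occ=1, LF[1]=C('a')+1=1+1=2
L[2]='b': occ=0, LF[2]=C('b')+0=7+0=7
L[3]='c': occ=0, LF[3]=C('c')+0=9+0=9
L[4]='c': occ=1, LF[4]=C('c')+1=9+1=10
L[5]='c': occ=2, LF[5]=C('c')+2=9+2=11
L[6]='c': occ=3, LF[6]=C('c')+3=9+3=12
L[7]='b': occ=1, LF[7]=C('b')+1=7+1=8
L[8]='a': occ=2, LF[8]=C('a')+2=1+2=3
L[9]='a': occ=3, LF[9]=C('a')+3=1+3=4
L[10]='c': occ=4, LF[10]=C('c')+4=9+4=13
L[11]='c': occ=5, LF[11]=C('c')+5=9+5=14
L[12]='c': occ=6, LF[12]=C('c')+6=9+6=15
L[13]='a': occ=4, LF[13]=C('a')+4=1+4=5
L[14]='a': occ=5, LF[14]=C('a')+5=1+5=6
L[15]='$': occ=0, LF[15]=C('$')+0=0+0=0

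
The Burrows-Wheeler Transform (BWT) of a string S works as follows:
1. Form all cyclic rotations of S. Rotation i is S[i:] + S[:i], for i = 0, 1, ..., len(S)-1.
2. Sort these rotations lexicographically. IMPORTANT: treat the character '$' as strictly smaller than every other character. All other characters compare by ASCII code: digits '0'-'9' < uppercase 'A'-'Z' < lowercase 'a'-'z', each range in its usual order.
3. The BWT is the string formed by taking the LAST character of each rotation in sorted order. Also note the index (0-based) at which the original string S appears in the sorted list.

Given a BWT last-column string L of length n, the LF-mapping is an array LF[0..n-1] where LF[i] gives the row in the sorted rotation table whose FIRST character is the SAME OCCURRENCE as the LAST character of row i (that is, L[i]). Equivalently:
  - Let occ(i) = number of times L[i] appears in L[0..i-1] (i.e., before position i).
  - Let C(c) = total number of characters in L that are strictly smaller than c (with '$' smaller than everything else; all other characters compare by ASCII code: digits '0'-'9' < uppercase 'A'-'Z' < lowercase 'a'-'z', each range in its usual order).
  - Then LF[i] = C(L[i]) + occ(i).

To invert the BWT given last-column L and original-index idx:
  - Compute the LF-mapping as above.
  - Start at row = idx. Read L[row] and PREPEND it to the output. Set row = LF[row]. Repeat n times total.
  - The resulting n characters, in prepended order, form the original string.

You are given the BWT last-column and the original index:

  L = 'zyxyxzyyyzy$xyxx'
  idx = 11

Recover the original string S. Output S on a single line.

Answer: yyyyxxxzxzyyxyz$

Derivation:
LF mapping: 13 6 1 7 2 14 8 9 10 15 11 0 3 12 4 5
Walk LF starting at row 11, prepending L[row]:
  step 1: row=11, L[11]='$', prepend. Next row=LF[11]=0
  step 2: row=0, L[0]='z', prepend. Next row=LF[0]=13
  step 3: row=13, L[13]='y', prepend. Next row=LF[13]=12
  step 4: row=12, L[12]='x', prepend. Next row=LF[12]=3
  step 5: row=3, L[3]='y', prepend. Next row=LF[3]=7
  step 6: row=7, L[7]='y', prepend. Next row=LF[7]=9
  step 7: row=9, L[9]='z', prepend. Next row=LF[9]=15
  step 8: row=15, L[15]='x', prepend. Next row=LF[15]=5
  step 9: row=5, L[5]='z', prepend. Next row=LF[5]=14
  step 10: row=14, L[14]='x', prepend. Next row=LF[14]=4
  step 11: row=4, L[4]='x', prepend. Next row=LF[4]=2
  step 12: row=2, L[2]='x', prepend. Next row=LF[2]=1
  step 13: row=1, L[1]='y', prepend. Next row=LF[1]=6
  step 14: row=6, L[6]='y', prepend. Next row=LF[6]=8
  step 15: row=8, L[8]='y', prepend. Next row=LF[8]=10
  step 16: row=10, L[10]='y', prepend. Next row=LF[10]=11
Reversed output: yyyyxxxzxzyyxyz$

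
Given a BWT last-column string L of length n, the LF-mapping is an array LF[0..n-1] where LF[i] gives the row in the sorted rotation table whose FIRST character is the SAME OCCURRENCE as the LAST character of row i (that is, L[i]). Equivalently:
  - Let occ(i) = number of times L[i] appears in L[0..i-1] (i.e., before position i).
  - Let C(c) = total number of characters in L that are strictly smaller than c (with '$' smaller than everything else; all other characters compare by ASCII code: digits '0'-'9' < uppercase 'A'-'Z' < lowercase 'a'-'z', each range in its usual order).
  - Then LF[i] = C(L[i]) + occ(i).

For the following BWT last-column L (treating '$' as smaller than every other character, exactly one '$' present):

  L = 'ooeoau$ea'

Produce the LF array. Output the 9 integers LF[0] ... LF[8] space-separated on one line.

Answer: 5 6 3 7 1 8 0 4 2

Derivation:
Char counts: '$':1, 'a':2, 'e':2, 'o':3, 'u':1
C (first-col start): C('$')=0, C('a')=1, C('e')=3, C('o')=5, C('u')=8
L[0]='o': occ=0, LF[0]=C('o')+0=5+0=5
L[1]='o': occ=1, LF[1]=C('o')+1=5+1=6
L[2]='e': occ=0, LF[2]=C('e')+0=3+0=3
L[3]='o': occ=2, LF[3]=C('o')+2=5+2=7
L[4]='a': occ=0, LF[4]=C('a')+0=1+0=1
L[5]='u': occ=0, LF[5]=C('u')+0=8+0=8
L[6]='$': occ=0, LF[6]=C('$')+0=0+0=0
L[7]='e': occ=1, LF[7]=C('e')+1=3+1=4
L[8]='a': occ=1, LF[8]=C('a')+1=1+1=2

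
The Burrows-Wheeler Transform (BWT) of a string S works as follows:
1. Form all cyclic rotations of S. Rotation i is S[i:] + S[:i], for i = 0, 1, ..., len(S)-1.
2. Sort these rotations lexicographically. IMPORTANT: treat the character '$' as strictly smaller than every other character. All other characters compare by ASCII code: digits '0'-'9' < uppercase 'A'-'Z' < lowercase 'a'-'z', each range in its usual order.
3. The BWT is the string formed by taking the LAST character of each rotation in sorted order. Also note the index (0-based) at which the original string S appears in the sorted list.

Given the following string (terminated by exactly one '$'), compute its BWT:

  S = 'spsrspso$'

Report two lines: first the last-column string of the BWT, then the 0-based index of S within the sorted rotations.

All 9 rotations (rotation i = S[i:]+S[:i]):
  rot[0] = spsrspso$
  rot[1] = psrspso$s
  rot[2] = srspso$sp
  rot[3] = rspso$sps
  rot[4] = spso$spsr
  rot[5] = pso$spsrs
  rot[6] = so$spsrsp
  rot[7] = o$spsrsps
  rot[8] = $spsrspso
Sorted (with $ < everything):
  sorted[0] = $spsrspso  (last char: 'o')
  sorted[1] = o$spsrsps  (last char: 's')
  sorted[2] = pso$spsrs  (last char: 's')
  sorted[3] = psrspso$s  (last char: 's')
  sorted[4] = rspso$sps  (last char: 's')
  sorted[5] = so$spsrsp  (last char: 'p')
  sorted[6] = spso$spsr  (last char: 'r')
  sorted[7] = spsrspso$  (last char: '$')
  sorted[8] = srspso$sp  (last char: 'p')
Last column: osssspr$p
Original string S is at sorted index 7

Answer: osssspr$p
7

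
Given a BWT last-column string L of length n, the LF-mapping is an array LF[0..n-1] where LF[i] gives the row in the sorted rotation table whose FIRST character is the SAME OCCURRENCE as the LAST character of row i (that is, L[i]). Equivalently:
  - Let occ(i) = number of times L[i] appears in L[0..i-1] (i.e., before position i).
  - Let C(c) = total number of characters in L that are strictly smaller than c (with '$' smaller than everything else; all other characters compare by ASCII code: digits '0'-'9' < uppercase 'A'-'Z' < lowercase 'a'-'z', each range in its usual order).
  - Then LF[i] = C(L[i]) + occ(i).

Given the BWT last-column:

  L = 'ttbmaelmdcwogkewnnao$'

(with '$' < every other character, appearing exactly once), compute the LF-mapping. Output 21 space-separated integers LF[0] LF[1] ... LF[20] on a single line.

Answer: 17 18 3 11 1 6 10 12 5 4 19 15 8 9 7 20 13 14 2 16 0

Derivation:
Char counts: '$':1, 'a':2, 'b':1, 'c':1, 'd':1, 'e':2, 'g':1, 'k':1, 'l':1, 'm':2, 'n':2, 'o':2, 't':2, 'w':2
C (first-col start): C('$')=0, C('a')=1, C('b')=3, C('c')=4, C('d')=5, C('e')=6, C('g')=8, C('k')=9, C('l')=10, C('m')=11, C('n')=13, C('o')=15, C('t')=17, C('w')=19
L[0]='t': occ=0, LF[0]=C('t')+0=17+0=17
L[1]='t': occ=1, LF[1]=C('t')+1=17+1=18
L[2]='b': occ=0, LF[2]=C('b')+0=3+0=3
L[3]='m': occ=0, LF[3]=C('m')+0=11+0=11
L[4]='a': occ=0, LF[4]=C('a')+0=1+0=1
L[5]='e': occ=0, LF[5]=C('e')+0=6+0=6
L[6]='l': occ=0, LF[6]=C('l')+0=10+0=10
L[7]='m': occ=1, LF[7]=C('m')+1=11+1=12
L[8]='d': occ=0, LF[8]=C('d')+0=5+0=5
L[9]='c': occ=0, LF[9]=C('c')+0=4+0=4
L[10]='w': occ=0, LF[10]=C('w')+0=19+0=19
L[11]='o': occ=0, LF[11]=C('o')+0=15+0=15
L[12]='g': occ=0, LF[12]=C('g')+0=8+0=8
L[13]='k': occ=0, LF[13]=C('k')+0=9+0=9
L[14]='e': occ=1, LF[14]=C('e')+1=6+1=7
L[15]='w': occ=1, LF[15]=C('w')+1=19+1=20
L[16]='n': occ=0, LF[16]=C('n')+0=13+0=13
L[17]='n': occ=1, LF[17]=C('n')+1=13+1=14
L[18]='a': occ=1, LF[18]=C('a')+1=1+1=2
L[19]='o': occ=1, LF[19]=C('o')+1=15+1=16
L[20]='$': occ=0, LF[20]=C('$')+0=0+0=0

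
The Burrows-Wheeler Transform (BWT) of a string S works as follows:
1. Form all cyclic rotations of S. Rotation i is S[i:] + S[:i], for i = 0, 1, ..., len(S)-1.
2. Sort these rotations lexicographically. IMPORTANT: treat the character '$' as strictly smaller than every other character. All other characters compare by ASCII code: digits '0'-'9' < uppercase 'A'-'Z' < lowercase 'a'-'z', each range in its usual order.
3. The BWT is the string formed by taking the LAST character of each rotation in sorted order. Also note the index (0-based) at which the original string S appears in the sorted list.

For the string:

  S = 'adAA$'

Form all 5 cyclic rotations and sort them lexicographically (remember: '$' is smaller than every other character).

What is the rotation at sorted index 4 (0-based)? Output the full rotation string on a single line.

Answer: dAA$a

Derivation:
All 5 rotations (rotation i = S[i:]+S[:i]):
  rot[0] = adAA$
  rot[1] = dAA$a
  rot[2] = AA$ad
  rot[3] = A$adA
  rot[4] = $adAA
Sorted (with $ < everything):
  sorted[0] = $adAA
  sorted[1] = A$adA
  sorted[2] = AA$ad
  sorted[3] = adAA$
  sorted[4] = dAA$a
sorted[4] = dAA$a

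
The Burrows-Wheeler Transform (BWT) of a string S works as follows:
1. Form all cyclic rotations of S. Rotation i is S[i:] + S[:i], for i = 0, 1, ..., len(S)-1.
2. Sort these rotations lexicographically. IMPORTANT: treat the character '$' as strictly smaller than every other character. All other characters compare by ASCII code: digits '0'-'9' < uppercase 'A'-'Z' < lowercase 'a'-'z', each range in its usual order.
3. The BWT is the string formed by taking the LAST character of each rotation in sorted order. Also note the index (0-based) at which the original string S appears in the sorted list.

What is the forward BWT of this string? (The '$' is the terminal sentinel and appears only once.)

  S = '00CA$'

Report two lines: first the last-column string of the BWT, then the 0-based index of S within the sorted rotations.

Answer: A$0C0
1

Derivation:
All 5 rotations (rotation i = S[i:]+S[:i]):
  rot[0] = 00CA$
  rot[1] = 0CA$0
  rot[2] = CA$00
  rot[3] = A$00C
  rot[4] = $00CA
Sorted (with $ < everything):
  sorted[0] = $00CA  (last char: 'A')
  sorted[1] = 00CA$  (last char: '$')
  sorted[2] = 0CA$0  (last char: '0')
  sorted[3] = A$00C  (last char: 'C')
  sorted[4] = CA$00  (last char: '0')
Last column: A$0C0
Original string S is at sorted index 1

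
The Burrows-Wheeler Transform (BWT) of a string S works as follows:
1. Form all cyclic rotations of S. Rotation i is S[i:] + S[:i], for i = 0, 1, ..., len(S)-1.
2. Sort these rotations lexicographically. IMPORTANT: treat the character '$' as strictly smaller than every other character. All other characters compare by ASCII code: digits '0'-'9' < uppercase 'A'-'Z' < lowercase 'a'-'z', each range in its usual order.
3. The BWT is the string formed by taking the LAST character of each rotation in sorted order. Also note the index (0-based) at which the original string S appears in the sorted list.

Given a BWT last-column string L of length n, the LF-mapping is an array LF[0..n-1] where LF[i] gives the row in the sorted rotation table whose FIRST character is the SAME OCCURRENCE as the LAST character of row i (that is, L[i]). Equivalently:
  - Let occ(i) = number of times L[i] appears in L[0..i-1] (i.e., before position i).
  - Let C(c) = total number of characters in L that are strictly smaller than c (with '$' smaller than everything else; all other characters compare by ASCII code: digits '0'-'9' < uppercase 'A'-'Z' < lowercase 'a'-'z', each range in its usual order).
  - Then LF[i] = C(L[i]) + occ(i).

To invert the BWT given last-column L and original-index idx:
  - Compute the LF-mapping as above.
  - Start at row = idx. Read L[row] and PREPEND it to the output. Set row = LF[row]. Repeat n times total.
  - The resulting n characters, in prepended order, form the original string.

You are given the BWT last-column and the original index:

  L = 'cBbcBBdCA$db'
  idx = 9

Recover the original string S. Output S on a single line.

LF mapping: 8 2 6 9 3 4 10 5 1 0 11 7
Walk LF starting at row 9, prepending L[row]:
  step 1: row=9, L[9]='$', prepend. Next row=LF[9]=0
  step 2: row=0, L[0]='c', prepend. Next row=LF[0]=8
  step 3: row=8, L[8]='A', prepend. Next row=LF[8]=1
  step 4: row=1, L[1]='B', prepend. Next row=LF[1]=2
  step 5: row=2, L[2]='b', prepend. Next row=LF[2]=6
  step 6: row=6, L[6]='d', prepend. Next row=LF[6]=10
  step 7: row=10, L[10]='d', prepend. Next row=LF[10]=11
  step 8: row=11, L[11]='b', prepend. Next row=LF[11]=7
  step 9: row=7, L[7]='C', prepend. Next row=LF[7]=5
  step 10: row=5, L[5]='B', prepend. Next row=LF[5]=4
  step 11: row=4, L[4]='B', prepend. Next row=LF[4]=3
  step 12: row=3, L[3]='c', prepend. Next row=LF[3]=9
Reversed output: cBBCbddbBAc$

Answer: cBBCbddbBAc$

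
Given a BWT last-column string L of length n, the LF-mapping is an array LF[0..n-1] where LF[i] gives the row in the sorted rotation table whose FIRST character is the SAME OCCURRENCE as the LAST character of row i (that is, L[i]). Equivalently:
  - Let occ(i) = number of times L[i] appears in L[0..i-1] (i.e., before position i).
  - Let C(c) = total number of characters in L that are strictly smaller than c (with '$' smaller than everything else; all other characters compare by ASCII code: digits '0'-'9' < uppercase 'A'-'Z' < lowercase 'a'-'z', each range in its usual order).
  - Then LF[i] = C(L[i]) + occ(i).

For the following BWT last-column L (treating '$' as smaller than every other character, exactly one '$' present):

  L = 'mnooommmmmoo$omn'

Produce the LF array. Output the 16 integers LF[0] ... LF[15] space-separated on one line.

Char counts: '$':1, 'm':7, 'n':2, 'o':6
C (first-col start): C('$')=0, C('m')=1, C('n')=8, C('o')=10
L[0]='m': occ=0, LF[0]=C('m')+0=1+0=1
L[1]='n': occ=0, LF[1]=C('n')+0=8+0=8
L[2]='o': occ=0, LF[2]=C('o')+0=10+0=10
L[3]='o': occ=1, LF[3]=C('o')+1=10+1=11
L[4]='o': occ=2, LF[4]=C('o')+2=10+2=12
L[5]='m': occ=1, LF[5]=C('m')+1=1+1=2
L[6]='m': occ=2, LF[6]=C('m')+2=1+2=3
L[7]='m': occ=3, LF[7]=C('m')+3=1+3=4
L[8]='m': occ=4, LF[8]=C('m')+4=1+4=5
L[9]='m': occ=5, LF[9]=C('m')+5=1+5=6
L[10]='o': occ=3, LF[10]=C('o')+3=10+3=13
L[11]='o': occ=4, LF[11]=C('o')+4=10+4=14
L[12]='$': occ=0, LF[12]=C('$')+0=0+0=0
L[13]='o': occ=5, LF[13]=C('o')+5=10+5=15
L[14]='m': occ=6, LF[14]=C('m')+6=1+6=7
L[15]='n': occ=1, LF[15]=C('n')+1=8+1=9

Answer: 1 8 10 11 12 2 3 4 5 6 13 14 0 15 7 9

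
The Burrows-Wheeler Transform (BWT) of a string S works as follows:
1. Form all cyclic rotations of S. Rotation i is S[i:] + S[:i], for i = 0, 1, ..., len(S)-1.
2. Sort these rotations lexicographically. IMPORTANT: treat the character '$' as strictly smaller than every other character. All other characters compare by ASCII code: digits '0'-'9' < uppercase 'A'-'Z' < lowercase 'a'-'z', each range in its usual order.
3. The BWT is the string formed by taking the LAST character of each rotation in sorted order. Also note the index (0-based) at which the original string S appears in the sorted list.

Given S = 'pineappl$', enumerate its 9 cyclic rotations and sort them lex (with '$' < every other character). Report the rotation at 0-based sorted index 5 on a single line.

Answer: neappl$pi

Derivation:
All 9 rotations (rotation i = S[i:]+S[:i]):
  rot[0] = pineappl$
  rot[1] = ineappl$p
  rot[2] = neappl$pi
  rot[3] = eappl$pin
  rot[4] = appl$pine
  rot[5] = ppl$pinea
  rot[6] = pl$pineap
  rot[7] = l$pineapp
  rot[8] = $pineappl
Sorted (with $ < everything):
  sorted[0] = $pineappl
  sorted[1] = appl$pine
  sorted[2] = eappl$pin
  sorted[3] = ineappl$p
  sorted[4] = l$pineapp
  sorted[5] = neappl$pi
  sorted[6] = pineappl$
  sorted[7] = pl$pineap
  sorted[8] = ppl$pinea
sorted[5] = neappl$pi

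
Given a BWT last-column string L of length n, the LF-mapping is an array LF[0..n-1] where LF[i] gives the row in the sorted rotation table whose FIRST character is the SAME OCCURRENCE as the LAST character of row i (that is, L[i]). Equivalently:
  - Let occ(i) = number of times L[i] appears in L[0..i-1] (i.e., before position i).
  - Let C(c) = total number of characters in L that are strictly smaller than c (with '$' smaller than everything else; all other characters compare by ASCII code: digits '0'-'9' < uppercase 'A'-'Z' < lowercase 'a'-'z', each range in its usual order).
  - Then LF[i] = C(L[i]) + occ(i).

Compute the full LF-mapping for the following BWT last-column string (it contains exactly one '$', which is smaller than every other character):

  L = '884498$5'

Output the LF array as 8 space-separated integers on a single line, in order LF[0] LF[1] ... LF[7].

Char counts: '$':1, '4':2, '5':1, '8':3, '9':1
C (first-col start): C('$')=0, C('4')=1, C('5')=3, C('8')=4, C('9')=7
L[0]='8': occ=0, LF[0]=C('8')+0=4+0=4
L[1]='8': occ=1, LF[1]=C('8')+1=4+1=5
L[2]='4': occ=0, LF[2]=C('4')+0=1+0=1
L[3]='4': occ=1, LF[3]=C('4')+1=1+1=2
L[4]='9': occ=0, LF[4]=C('9')+0=7+0=7
L[5]='8': occ=2, LF[5]=C('8')+2=4+2=6
L[6]='$': occ=0, LF[6]=C('$')+0=0+0=0
L[7]='5': occ=0, LF[7]=C('5')+0=3+0=3

Answer: 4 5 1 2 7 6 0 3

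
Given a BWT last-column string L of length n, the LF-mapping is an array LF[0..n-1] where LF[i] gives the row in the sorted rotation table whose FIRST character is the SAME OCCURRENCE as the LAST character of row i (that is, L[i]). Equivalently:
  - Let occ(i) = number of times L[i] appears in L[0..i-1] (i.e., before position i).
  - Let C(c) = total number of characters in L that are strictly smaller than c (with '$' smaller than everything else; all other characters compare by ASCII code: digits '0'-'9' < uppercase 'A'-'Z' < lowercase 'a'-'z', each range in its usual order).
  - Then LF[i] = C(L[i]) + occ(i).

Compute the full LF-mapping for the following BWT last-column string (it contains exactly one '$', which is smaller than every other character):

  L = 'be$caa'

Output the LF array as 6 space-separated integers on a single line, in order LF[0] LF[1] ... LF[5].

Char counts: '$':1, 'a':2, 'b':1, 'c':1, 'e':1
C (first-col start): C('$')=0, C('a')=1, C('b')=3, C('c')=4, C('e')=5
L[0]='b': occ=0, LF[0]=C('b')+0=3+0=3
L[1]='e': occ=0, LF[1]=C('e')+0=5+0=5
L[2]='$': occ=0, LF[2]=C('$')+0=0+0=0
L[3]='c': occ=0, LF[3]=C('c')+0=4+0=4
L[4]='a': occ=0, LF[4]=C('a')+0=1+0=1
L[5]='a': occ=1, LF[5]=C('a')+1=1+1=2

Answer: 3 5 0 4 1 2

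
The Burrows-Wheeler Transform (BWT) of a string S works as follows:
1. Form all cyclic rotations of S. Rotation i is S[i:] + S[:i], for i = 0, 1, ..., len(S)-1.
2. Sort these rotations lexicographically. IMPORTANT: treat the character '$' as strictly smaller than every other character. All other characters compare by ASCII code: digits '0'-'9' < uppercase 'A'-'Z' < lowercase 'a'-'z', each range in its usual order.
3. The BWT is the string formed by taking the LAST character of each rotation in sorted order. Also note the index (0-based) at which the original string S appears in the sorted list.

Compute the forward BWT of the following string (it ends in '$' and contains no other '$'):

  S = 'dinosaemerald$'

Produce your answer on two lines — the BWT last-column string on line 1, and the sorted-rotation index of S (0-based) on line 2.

All 14 rotations (rotation i = S[i:]+S[:i]):
  rot[0] = dinosaemerald$
  rot[1] = inosaemerald$d
  rot[2] = nosaemerald$di
  rot[3] = osaemerald$din
  rot[4] = saemerald$dino
  rot[5] = aemerald$dinos
  rot[6] = emerald$dinosa
  rot[7] = merald$dinosae
  rot[8] = erald$dinosaem
  rot[9] = rald$dinosaeme
  rot[10] = ald$dinosaemer
  rot[11] = ld$dinosaemera
  rot[12] = d$dinosaemeral
  rot[13] = $dinosaemerald
Sorted (with $ < everything):
  sorted[0] = $dinosaemerald  (last char: 'd')
  sorted[1] = aemerald$dinos  (last char: 's')
  sorted[2] = ald$dinosaemer  (last char: 'r')
  sorted[3] = d$dinosaemeral  (last char: 'l')
  sorted[4] = dinosaemerald$  (last char: '$')
  sorted[5] = emerald$dinosa  (last char: 'a')
  sorted[6] = erald$dinosaem  (last char: 'm')
  sorted[7] = inosaemerald$d  (last char: 'd')
  sorted[8] = ld$dinosaemera  (last char: 'a')
  sorted[9] = merald$dinosae  (last char: 'e')
  sorted[10] = nosaemerald$di  (last char: 'i')
  sorted[11] = osaemerald$din  (last char: 'n')
  sorted[12] = rald$dinosaeme  (last char: 'e')
  sorted[13] = saemerald$dino  (last char: 'o')
Last column: dsrl$amdaeineo
Original string S is at sorted index 4

Answer: dsrl$amdaeineo
4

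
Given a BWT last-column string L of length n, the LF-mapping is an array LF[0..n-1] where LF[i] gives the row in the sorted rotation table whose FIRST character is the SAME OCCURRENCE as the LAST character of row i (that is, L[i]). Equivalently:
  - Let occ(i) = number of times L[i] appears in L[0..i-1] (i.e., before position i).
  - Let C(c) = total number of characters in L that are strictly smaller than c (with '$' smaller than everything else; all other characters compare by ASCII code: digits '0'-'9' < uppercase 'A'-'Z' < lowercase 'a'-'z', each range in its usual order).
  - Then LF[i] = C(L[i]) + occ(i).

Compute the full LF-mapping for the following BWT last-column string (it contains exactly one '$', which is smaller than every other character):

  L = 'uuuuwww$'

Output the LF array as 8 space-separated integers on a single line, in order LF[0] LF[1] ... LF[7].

Answer: 1 2 3 4 5 6 7 0

Derivation:
Char counts: '$':1, 'u':4, 'w':3
C (first-col start): C('$')=0, C('u')=1, C('w')=5
L[0]='u': occ=0, LF[0]=C('u')+0=1+0=1
L[1]='u': occ=1, LF[1]=C('u')+1=1+1=2
L[2]='u': occ=2, LF[2]=C('u')+2=1+2=3
L[3]='u': occ=3, LF[3]=C('u')+3=1+3=4
L[4]='w': occ=0, LF[4]=C('w')+0=5+0=5
L[5]='w': occ=1, LF[5]=C('w')+1=5+1=6
L[6]='w': occ=2, LF[6]=C('w')+2=5+2=7
L[7]='$': occ=0, LF[7]=C('$')+0=0+0=0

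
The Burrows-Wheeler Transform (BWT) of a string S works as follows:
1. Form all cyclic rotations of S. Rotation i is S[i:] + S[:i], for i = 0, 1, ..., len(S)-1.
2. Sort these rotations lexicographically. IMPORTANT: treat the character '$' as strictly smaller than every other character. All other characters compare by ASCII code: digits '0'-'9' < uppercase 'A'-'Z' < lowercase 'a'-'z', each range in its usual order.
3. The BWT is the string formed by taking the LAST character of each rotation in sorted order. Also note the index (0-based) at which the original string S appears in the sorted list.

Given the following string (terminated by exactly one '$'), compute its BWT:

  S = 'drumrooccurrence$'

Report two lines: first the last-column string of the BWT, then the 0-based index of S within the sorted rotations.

Answer: eonc$crueorrmudrc
4

Derivation:
All 17 rotations (rotation i = S[i:]+S[:i]):
  rot[0] = drumrooccurrence$
  rot[1] = rumrooccurrence$d
  rot[2] = umrooccurrence$dr
  rot[3] = mrooccurrence$dru
  rot[4] = rooccurrence$drum
  rot[5] = ooccurrence$drumr
  rot[6] = occurrence$drumro
  rot[7] = ccurrence$drumroo
  rot[8] = currence$drumrooc
  rot[9] = urrence$drumroocc
  rot[10] = rrence$drumrooccu
  rot[11] = rence$drumrooccur
  rot[12] = ence$drumrooccurr
  rot[13] = nce$drumrooccurre
  rot[14] = ce$drumrooccurren
  rot[15] = e$drumrooccurrenc
  rot[16] = $drumrooccurrence
Sorted (with $ < everything):
  sorted[0] = $drumrooccurrence  (last char: 'e')
  sorted[1] = ccurrence$drumroo  (last char: 'o')
  sorted[2] = ce$drumrooccurren  (last char: 'n')
  sorted[3] = currence$drumrooc  (last char: 'c')
  sorted[4] = drumrooccurrence$  (last char: '$')
  sorted[5] = e$drumrooccurrenc  (last char: 'c')
  sorted[6] = ence$drumrooccurr  (last char: 'r')
  sorted[7] = mrooccurrence$dru  (last char: 'u')
  sorted[8] = nce$drumrooccurre  (last char: 'e')
  sorted[9] = occurrence$drumro  (last char: 'o')
  sorted[10] = ooccurrence$drumr  (last char: 'r')
  sorted[11] = rence$drumrooccur  (last char: 'r')
  sorted[12] = rooccurrence$drum  (last char: 'm')
  sorted[13] = rrence$drumrooccu  (last char: 'u')
  sorted[14] = rumrooccurrence$d  (last char: 'd')
  sorted[15] = umrooccurrence$dr  (last char: 'r')
  sorted[16] = urrence$drumroocc  (last char: 'c')
Last column: eonc$crueorrmudrc
Original string S is at sorted index 4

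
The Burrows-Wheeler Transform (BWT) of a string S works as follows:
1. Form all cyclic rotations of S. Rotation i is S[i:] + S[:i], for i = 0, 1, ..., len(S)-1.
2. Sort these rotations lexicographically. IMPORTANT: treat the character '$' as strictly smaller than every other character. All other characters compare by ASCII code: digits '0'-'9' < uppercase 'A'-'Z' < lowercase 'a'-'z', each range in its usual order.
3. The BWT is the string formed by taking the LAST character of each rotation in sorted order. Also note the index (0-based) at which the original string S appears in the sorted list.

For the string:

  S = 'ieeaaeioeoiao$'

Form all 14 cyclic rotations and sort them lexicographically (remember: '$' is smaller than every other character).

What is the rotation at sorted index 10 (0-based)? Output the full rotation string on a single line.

All 14 rotations (rotation i = S[i:]+S[:i]):
  rot[0] = ieeaaeioeoiao$
  rot[1] = eeaaeioeoiao$i
  rot[2] = eaaeioeoiao$ie
  rot[3] = aaeioeoiao$iee
  rot[4] = aeioeoiao$ieea
  rot[5] = eioeoiao$ieeaa
  rot[6] = ioeoiao$ieeaae
  rot[7] = oeoiao$ieeaaei
  rot[8] = eoiao$ieeaaeio
  rot[9] = oiao$ieeaaeioe
  rot[10] = iao$ieeaaeioeo
  rot[11] = ao$ieeaaeioeoi
  rot[12] = o$ieeaaeioeoia
  rot[13] = $ieeaaeioeoiao
Sorted (with $ < everything):
  sorted[0] = $ieeaaeioeoiao
  sorted[1] = aaeioeoiao$iee
  sorted[2] = aeioeoiao$ieea
  sorted[3] = ao$ieeaaeioeoi
  sorted[4] = eaaeioeoiao$ie
  sorted[5] = eeaaeioeoiao$i
  sorted[6] = eioeoiao$ieeaa
  sorted[7] = eoiao$ieeaaeio
  sorted[8] = iao$ieeaaeioeo
  sorted[9] = ieeaaeioeoiao$
  sorted[10] = ioeoiao$ieeaae
  sorted[11] = o$ieeaaeioeoia
  sorted[12] = oeoiao$ieeaaei
  sorted[13] = oiao$ieeaaeioe
sorted[10] = ioeoiao$ieeaae

Answer: ioeoiao$ieeaae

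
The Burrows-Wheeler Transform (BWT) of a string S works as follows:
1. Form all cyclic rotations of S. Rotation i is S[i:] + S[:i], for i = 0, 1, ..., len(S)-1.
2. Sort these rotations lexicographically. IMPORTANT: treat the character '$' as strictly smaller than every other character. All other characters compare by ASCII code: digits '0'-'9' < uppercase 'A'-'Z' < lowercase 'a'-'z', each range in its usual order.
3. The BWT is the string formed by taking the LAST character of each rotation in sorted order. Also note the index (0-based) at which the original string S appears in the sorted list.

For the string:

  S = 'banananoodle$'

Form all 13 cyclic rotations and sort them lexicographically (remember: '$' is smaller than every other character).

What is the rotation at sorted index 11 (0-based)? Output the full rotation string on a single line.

All 13 rotations (rotation i = S[i:]+S[:i]):
  rot[0] = banananoodle$
  rot[1] = anananoodle$b
  rot[2] = nananoodle$ba
  rot[3] = ananoodle$ban
  rot[4] = nanoodle$bana
  rot[5] = anoodle$banan
  rot[6] = noodle$banana
  rot[7] = oodle$bananan
  rot[8] = odle$bananano
  rot[9] = dle$banananoo
  rot[10] = le$banananood
  rot[11] = e$banananoodl
  rot[12] = $banananoodle
Sorted (with $ < everything):
  sorted[0] = $banananoodle
  sorted[1] = anananoodle$b
  sorted[2] = ananoodle$ban
  sorted[3] = anoodle$banan
  sorted[4] = banananoodle$
  sorted[5] = dle$banananoo
  sorted[6] = e$banananoodl
  sorted[7] = le$banananood
  sorted[8] = nananoodle$ba
  sorted[9] = nanoodle$bana
  sorted[10] = noodle$banana
  sorted[11] = odle$bananano
  sorted[12] = oodle$bananan
sorted[11] = odle$bananano

Answer: odle$bananano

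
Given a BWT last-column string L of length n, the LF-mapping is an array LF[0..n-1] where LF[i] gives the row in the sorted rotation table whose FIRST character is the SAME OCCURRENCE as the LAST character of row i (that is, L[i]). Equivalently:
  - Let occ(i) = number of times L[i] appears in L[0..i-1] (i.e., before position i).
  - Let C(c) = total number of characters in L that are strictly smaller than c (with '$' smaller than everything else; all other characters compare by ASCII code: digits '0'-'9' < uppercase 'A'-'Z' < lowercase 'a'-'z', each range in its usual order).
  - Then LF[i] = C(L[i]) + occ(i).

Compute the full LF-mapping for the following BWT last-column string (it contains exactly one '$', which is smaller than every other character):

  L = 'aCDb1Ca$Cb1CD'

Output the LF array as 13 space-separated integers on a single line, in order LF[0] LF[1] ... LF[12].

Answer: 9 3 7 11 1 4 10 0 5 12 2 6 8

Derivation:
Char counts: '$':1, '1':2, 'C':4, 'D':2, 'a':2, 'b':2
C (first-col start): C('$')=0, C('1')=1, C('C')=3, C('D')=7, C('a')=9, C('b')=11
L[0]='a': occ=0, LF[0]=C('a')+0=9+0=9
L[1]='C': occ=0, LF[1]=C('C')+0=3+0=3
L[2]='D': occ=0, LF[2]=C('D')+0=7+0=7
L[3]='b': occ=0, LF[3]=C('b')+0=11+0=11
L[4]='1': occ=0, LF[4]=C('1')+0=1+0=1
L[5]='C': occ=1, LF[5]=C('C')+1=3+1=4
L[6]='a': occ=1, LF[6]=C('a')+1=9+1=10
L[7]='$': occ=0, LF[7]=C('$')+0=0+0=0
L[8]='C': occ=2, LF[8]=C('C')+2=3+2=5
L[9]='b': occ=1, LF[9]=C('b')+1=11+1=12
L[10]='1': occ=1, LF[10]=C('1')+1=1+1=2
L[11]='C': occ=3, LF[11]=C('C')+3=3+3=6
L[12]='D': occ=1, LF[12]=C('D')+1=7+1=8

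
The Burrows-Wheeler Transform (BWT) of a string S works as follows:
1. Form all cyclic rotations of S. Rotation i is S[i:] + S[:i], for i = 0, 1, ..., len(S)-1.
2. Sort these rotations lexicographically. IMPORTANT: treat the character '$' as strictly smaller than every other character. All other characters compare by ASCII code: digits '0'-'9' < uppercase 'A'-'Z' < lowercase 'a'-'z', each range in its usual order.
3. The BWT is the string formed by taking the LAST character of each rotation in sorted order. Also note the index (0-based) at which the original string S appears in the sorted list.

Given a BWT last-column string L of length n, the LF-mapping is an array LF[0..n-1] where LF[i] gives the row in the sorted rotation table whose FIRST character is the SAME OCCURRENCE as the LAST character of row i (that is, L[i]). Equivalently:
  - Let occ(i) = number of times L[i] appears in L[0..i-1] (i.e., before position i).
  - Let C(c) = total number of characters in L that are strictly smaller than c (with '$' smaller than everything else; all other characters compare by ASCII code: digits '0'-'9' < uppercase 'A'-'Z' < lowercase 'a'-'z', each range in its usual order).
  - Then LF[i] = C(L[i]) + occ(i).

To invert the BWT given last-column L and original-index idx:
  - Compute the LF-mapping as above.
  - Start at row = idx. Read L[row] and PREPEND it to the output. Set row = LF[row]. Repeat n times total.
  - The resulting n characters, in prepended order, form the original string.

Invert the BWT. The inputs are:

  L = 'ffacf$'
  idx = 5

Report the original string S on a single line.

LF mapping: 3 4 1 2 5 0
Walk LF starting at row 5, prepending L[row]:
  step 1: row=5, L[5]='$', prepend. Next row=LF[5]=0
  step 2: row=0, L[0]='f', prepend. Next row=LF[0]=3
  step 3: row=3, L[3]='c', prepend. Next row=LF[3]=2
  step 4: row=2, L[2]='a', prepend. Next row=LF[2]=1
  step 5: row=1, L[1]='f', prepend. Next row=LF[1]=4
  step 6: row=4, L[4]='f', prepend. Next row=LF[4]=5
Reversed output: ffacf$

Answer: ffacf$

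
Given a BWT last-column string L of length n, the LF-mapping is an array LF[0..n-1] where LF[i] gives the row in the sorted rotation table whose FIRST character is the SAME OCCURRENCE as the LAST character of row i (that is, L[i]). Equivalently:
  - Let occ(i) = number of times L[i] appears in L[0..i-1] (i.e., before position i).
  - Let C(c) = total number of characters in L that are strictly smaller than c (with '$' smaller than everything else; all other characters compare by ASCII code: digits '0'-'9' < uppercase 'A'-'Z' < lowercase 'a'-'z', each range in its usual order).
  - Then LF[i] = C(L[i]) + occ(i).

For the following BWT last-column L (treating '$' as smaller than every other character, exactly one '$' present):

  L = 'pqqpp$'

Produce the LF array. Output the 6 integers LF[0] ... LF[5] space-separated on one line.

Answer: 1 4 5 2 3 0

Derivation:
Char counts: '$':1, 'p':3, 'q':2
C (first-col start): C('$')=0, C('p')=1, C('q')=4
L[0]='p': occ=0, LF[0]=C('p')+0=1+0=1
L[1]='q': occ=0, LF[1]=C('q')+0=4+0=4
L[2]='q': occ=1, LF[2]=C('q')+1=4+1=5
L[3]='p': occ=1, LF[3]=C('p')+1=1+1=2
L[4]='p': occ=2, LF[4]=C('p')+2=1+2=3
L[5]='$': occ=0, LF[5]=C('$')+0=0+0=0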